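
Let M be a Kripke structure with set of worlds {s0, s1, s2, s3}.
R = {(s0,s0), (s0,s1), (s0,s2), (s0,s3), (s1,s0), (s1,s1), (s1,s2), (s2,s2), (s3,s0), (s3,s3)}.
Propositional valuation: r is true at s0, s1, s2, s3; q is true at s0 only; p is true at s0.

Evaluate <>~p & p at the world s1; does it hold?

No

Recall that <>ψ holds at a world iff ψ holds at some accessible world.
At s1: <>~p is true, p is false, so <>~p & p is false.
  At s1: <>~p requires ~p at some successor in {s0, s1, s2}.
    ~p holds at s1, so <>~p is true at s1.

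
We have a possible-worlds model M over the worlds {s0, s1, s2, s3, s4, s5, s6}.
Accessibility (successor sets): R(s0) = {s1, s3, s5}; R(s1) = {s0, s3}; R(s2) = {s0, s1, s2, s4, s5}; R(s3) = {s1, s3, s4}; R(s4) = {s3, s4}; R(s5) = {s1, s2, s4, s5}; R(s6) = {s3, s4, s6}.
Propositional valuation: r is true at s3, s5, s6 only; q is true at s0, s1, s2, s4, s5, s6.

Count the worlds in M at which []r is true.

0

Let φ = []r. Evaluate φ at each world:
  s0 (successors {s1, s3, s5}): φ is false.
  s1 (successors {s0, s3}): φ is false.
  s2 (successors {s0, s1, s2, s4, s5}): φ is false.
  s3 (successors {s1, s3, s4}): φ is false.
  s4 (successors {s3, s4}): φ is false.
  s5 (successors {s1, s2, s4, s5}): φ is false.
  s6 (successors {s3, s4, s6}): φ is false.
For instance, at s4:
  At s4: []r requires r at every successor {s3, s4}.
    r fails at s4, so []r is false at s4.
Satisfying worlds: none.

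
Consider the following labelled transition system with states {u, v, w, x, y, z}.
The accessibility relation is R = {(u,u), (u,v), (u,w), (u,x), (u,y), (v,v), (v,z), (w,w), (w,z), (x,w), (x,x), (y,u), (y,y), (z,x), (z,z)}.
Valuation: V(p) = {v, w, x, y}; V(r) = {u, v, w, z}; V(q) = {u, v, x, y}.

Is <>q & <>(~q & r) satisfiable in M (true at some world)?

Yes

Let φ = <>q & <>(~q & r). Evaluate φ at each world:
  u (successors {u, v, w, x, y}): φ is true.
  v (successors {v, z}): φ is true.
  w (successors {w, z}): φ is false.
  x (successors {w, x}): φ is true.
  y (successors {u, y}): φ is false.
  z (successors {x, z}): φ is true.
Detail at u (witness):
  At u: <>q is true, <>(~q & r) is true, so <>q & <>(~q & r) is true.
    At u: <>q requires q at some successor in {u, v, w, x, y}.
      q holds at u, so <>q is true at u.
    At u: <>(~q & r) requires ~q & r at some successor in {u, v, w, x, y}.
      ~q & r holds at w, so <>(~q & r) is true at u.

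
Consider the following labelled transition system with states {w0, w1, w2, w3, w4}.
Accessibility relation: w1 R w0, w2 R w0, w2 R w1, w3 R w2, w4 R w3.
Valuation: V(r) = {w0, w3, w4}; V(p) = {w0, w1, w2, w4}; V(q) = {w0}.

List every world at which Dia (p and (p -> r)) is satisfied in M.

w1, w2

Let φ = Dia (p and (p -> r)). Evaluate φ at each world:
  w0 (successors ∅): φ is false.
  w1 (successors {w0}): φ is true.
  w2 (successors {w0, w1}): φ is true.
  w3 (successors {w2}): φ is false.
  w4 (successors {w3}): φ is false.
For instance, at w3:
  At w3: Dia (p and (p -> r)) requires p and (p -> r) at some successor in {w2}.
    At w2: p and (p -> r) is false.
  So Dia (p and (p -> r)) is false at w3.
Satisfying worlds: {w1, w2}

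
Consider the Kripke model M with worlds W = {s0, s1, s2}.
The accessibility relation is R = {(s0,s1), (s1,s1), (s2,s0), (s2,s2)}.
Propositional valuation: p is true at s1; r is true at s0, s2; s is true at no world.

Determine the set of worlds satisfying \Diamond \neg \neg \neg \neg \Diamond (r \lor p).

Let φ = \Diamond \neg \neg \neg \neg \Diamond (r \lor p). Evaluate φ at each world:
  s0 (successors {s1}): φ is true.
  s1 (successors {s1}): φ is true.
  s2 (successors {s0, s2}): φ is true.
For instance, at s1:
  At s1: \Diamond \neg \neg \neg \neg \Diamond (r \lor p) requires \neg \neg \neg \neg \Diamond (r \lor p) at some successor in {s1}.
    \neg \neg \neg \neg \Diamond (r \lor p) holds at s1, so \Diamond \neg \neg \neg \neg \Diamond (r \lor p) is true at s1.
      At s1: \neg \neg \neg \Diamond (r \lor p) is false, so \neg \neg \neg \neg \Diamond (r \lor p) is true.
Satisfying worlds: {s0, s1, s2}

s0, s1, s2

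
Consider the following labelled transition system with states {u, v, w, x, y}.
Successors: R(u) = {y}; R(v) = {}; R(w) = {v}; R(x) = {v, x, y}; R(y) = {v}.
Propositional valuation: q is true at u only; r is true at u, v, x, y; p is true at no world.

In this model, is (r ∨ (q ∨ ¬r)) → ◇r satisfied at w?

Recall that ◇ψ holds at a world iff ψ holds at some accessible world.
At w: r ∨ (q ∨ ¬r) is true, ◇r is true, so (r ∨ (q ∨ ¬r)) → ◇r is true.
  At w: ◇r requires r at some successor in {v}.
    r holds at v, so ◇r is true at w.

Yes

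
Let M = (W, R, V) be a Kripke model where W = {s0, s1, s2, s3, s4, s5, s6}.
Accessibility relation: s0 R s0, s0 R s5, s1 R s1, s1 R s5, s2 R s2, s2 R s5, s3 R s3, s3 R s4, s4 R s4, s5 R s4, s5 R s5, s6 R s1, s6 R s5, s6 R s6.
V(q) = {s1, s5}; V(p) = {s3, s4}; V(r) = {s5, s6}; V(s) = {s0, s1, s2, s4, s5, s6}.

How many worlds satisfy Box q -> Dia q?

Let φ = Box q -> Dia q. Evaluate φ at each world:
  s0 (successors {s0, s5}): φ is true.
  s1 (successors {s1, s5}): φ is true.
  s2 (successors {s2, s5}): φ is true.
  s3 (successors {s3, s4}): φ is true.
  s4 (successors {s4}): φ is true.
  s5 (successors {s4, s5}): φ is true.
  s6 (successors {s1, s5, s6}): φ is true.
For instance, at s4:
  At s4: Box q is false, Dia q is false, so Box q -> Dia q is true.
    At s4: Box q requires q at every successor {s4}.
      q fails at s4, so Box q is false at s4.
    At s4: Dia q requires q at some successor in {s4}.
      At s4: q is false.
    So Dia q is false at s4.
Satisfying worlds: {s0, s1, s2, s3, s4, s5, s6}

7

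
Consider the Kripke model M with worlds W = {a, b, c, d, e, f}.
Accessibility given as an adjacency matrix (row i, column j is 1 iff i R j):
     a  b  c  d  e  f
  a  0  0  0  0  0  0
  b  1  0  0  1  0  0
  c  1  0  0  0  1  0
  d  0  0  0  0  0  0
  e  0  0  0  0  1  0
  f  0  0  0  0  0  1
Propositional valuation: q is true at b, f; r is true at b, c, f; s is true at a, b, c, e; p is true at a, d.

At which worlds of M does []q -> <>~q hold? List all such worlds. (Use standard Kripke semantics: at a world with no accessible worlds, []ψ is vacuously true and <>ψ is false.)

Recall that []ψ holds at a world iff ψ holds at every accessible world, and <>ψ holds iff ψ holds at some accessible world.
Let φ = []q -> <>~q. Evaluate φ at each world:
  a (successors ∅): φ is false.
  b (successors {a, d}): φ is true.
  c (successors {a, e}): φ is true.
  d (successors ∅): φ is false.
  e (successors {e}): φ is true.
  f (successors {f}): φ is false.
For instance, at f:
  At f: []q is true, <>~q is false, so []q -> <>~q is false.
    At f: []q requires q at every successor {f}.
      At f: q is true.
    So []q is true at f.
    At f: <>~q requires ~q at some successor in {f}.
      At f: ~q is false.
    So <>~q is false at f.
Satisfying worlds: {b, c, e}

b, c, e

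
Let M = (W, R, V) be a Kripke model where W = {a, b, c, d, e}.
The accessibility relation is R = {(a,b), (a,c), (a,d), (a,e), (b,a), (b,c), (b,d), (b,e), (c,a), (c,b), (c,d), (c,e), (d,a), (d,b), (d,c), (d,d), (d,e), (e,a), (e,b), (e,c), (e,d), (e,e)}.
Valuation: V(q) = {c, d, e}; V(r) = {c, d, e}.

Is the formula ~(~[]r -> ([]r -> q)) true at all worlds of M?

No

Let φ = ~(~[]r -> ([]r -> q)). Evaluate φ at each world:
  a (successors {b, c, d, e}): φ is false.
  b (successors {a, c, d, e}): φ is false.
  c (successors {a, b, d, e}): φ is false.
  d (successors {a, b, c, d, e}): φ is false.
  e (successors {a, b, c, d, e}): φ is false.
Detail at a (counterexample):
  At a: ~[]r -> ([]r -> q) is true, so ~(~[]r -> ([]r -> q)) is false.
    At a: ~[]r is true, []r -> q is true, so ~[]r -> ([]r -> q) is true.
      At a: []r is false, so ~[]r is true.
      At a: []r is false, q is false, so []r -> q is true.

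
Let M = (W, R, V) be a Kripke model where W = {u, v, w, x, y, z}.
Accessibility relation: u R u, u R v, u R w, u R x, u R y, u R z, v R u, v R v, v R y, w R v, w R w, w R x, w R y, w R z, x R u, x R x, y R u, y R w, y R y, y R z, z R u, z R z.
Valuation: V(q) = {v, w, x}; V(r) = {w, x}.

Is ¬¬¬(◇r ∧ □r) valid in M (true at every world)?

Let φ = ¬¬¬(◇r ∧ □r). Evaluate φ at each world:
  u (successors {u, v, w, x, y, z}): φ is true.
  v (successors {u, v, y}): φ is true.
  w (successors {v, w, x, y, z}): φ is true.
  x (successors {u, x}): φ is true.
  y (successors {u, w, y, z}): φ is true.
  z (successors {u, z}): φ is true.
For instance, at u:
  At u: ¬¬(◇r ∧ □r) is false, so ¬¬¬(◇r ∧ □r) is true.
    At u: ¬(◇r ∧ □r) is true, so ¬¬(◇r ∧ □r) is false.
      At u: ◇r ∧ □r is false, so ¬(◇r ∧ □r) is true.

Yes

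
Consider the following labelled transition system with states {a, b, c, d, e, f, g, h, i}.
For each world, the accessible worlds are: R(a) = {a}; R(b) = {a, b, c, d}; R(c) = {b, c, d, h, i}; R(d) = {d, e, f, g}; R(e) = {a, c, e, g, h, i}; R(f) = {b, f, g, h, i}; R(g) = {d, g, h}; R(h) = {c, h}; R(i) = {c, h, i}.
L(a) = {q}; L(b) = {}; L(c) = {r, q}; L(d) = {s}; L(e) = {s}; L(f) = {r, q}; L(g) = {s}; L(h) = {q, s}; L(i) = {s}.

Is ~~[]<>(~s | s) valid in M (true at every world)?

Yes

Recall that []ψ holds at a world iff ψ holds at every accessible world, and <>ψ holds iff ψ holds at some accessible world.
Let φ = ~~[]<>(~s | s). Evaluate φ at each world:
  a (successors {a}): φ is true.
  b (successors {a, b, c, d}): φ is true.
  c (successors {b, c, d, h, i}): φ is true.
  d (successors {d, e, f, g}): φ is true.
  e (successors {a, c, e, g, h, i}): φ is true.
  f (successors {b, f, g, h, i}): φ is true.
  g (successors {d, g, h}): φ is true.
  h (successors {c, h}): φ is true.
  i (successors {c, h, i}): φ is true.
For instance, at e:
  At e: ~[]<>(~s | s) is false, so ~~[]<>(~s | s) is true.
    At e: []<>(~s | s) is true, so ~[]<>(~s | s) is false.
      At e: []<>(~s | s) requires <>(~s | s) at every successor {a, c, e, g, h, i}.
        At a: <>(~s | s) is true.
        At c: <>(~s | s) is true.
        At e: <>(~s | s) is true.
        At g: <>(~s | s) is true.
        At h: <>(~s | s) is true.
        At i: <>(~s | s) is true.
      So []<>(~s | s) is true at e.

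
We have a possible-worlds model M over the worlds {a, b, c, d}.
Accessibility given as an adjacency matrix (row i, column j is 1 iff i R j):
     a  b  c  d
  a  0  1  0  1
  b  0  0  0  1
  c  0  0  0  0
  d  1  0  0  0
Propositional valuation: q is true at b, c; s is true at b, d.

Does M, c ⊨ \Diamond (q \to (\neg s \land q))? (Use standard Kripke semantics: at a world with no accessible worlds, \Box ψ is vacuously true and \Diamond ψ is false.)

No

At c: no accessible worlds, so \Diamond (q \to (\neg s \land q)) is false.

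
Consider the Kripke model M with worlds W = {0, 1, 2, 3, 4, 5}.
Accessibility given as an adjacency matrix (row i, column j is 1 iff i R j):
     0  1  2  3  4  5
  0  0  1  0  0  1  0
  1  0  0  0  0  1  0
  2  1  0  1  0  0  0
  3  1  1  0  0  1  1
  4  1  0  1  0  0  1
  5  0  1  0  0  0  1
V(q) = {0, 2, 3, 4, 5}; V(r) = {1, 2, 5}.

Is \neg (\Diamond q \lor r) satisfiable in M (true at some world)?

No

Let φ = \neg (\Diamond q \lor r). Evaluate φ at each world:
  0 (successors {1, 4}): φ is false.
  1 (successors {4}): φ is false.
  2 (successors {0, 2}): φ is false.
  3 (successors {0, 1, 4, 5}): φ is false.
  4 (successors {0, 2, 5}): φ is false.
  5 (successors {1, 5}): φ is false.
For instance, at 3:
  At 3: \Diamond q \lor r is true, so \neg (\Diamond q \lor r) is false.
    At 3: \Diamond q is true, r is false, so \Diamond q \lor r is true.
      At 3: \Diamond q requires q at some successor in {0, 1, 4, 5}.
        q holds at 0, so \Diamond q is true at 3.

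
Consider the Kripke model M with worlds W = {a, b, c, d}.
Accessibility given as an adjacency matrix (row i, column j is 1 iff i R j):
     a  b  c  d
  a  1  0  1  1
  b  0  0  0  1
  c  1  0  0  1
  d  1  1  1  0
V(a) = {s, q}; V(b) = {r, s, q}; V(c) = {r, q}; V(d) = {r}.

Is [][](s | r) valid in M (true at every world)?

Let φ = [][](s | r). Evaluate φ at each world:
  a (successors {a, c, d}): φ is true.
  b (successors {d}): φ is true.
  c (successors {a, d}): φ is true.
  d (successors {a, b, c}): φ is true.
For instance, at b:
  At b: [][](s | r) requires [](s | r) at every successor {d}.
      At d: [](s | r) requires s | r at every successor {a, b, c}.
        At a: s | r is true.
        At b: s | r is true.
        At c: s | r is true.
      So [](s | r) is true at d.
  So [][](s | r) is true at b.

Yes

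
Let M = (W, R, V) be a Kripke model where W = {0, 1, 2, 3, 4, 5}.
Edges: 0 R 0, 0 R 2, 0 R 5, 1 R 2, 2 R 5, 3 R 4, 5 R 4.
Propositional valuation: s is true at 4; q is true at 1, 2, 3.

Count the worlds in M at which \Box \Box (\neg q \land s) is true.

Let φ = \Box \Box (\neg q \land s). Evaluate φ at each world:
  0 (successors {0, 2, 5}): φ is false.
  1 (successors {2}): φ is false.
  2 (successors {5}): φ is true.
  3 (successors {4}): φ is true.
  4 (successors ∅): φ is true.
  5 (successors {4}): φ is true.
For instance, at 2:
  At 2: \Box \Box (\neg q \land s) requires \Box (\neg q \land s) at every successor {5}.
      At 5: \Box (\neg q \land s) requires \neg q \land s at every successor {4}.
        At 4: \neg q \land s is true.
      So \Box (\neg q \land s) is true at 5.
  So \Box \Box (\neg q \land s) is true at 2.
Satisfying worlds: {2, 3, 4, 5}

4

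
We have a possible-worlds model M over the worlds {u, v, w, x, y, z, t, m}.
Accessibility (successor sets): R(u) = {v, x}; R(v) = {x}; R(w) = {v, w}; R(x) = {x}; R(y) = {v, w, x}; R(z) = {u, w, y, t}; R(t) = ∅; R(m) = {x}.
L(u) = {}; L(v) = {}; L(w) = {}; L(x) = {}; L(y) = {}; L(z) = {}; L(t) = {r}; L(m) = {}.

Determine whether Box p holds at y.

Recall that Box ψ holds at a world iff ψ holds at every accessible world, and Dia ψ holds iff ψ holds at some accessible world.
At y: Box p requires p at every successor {v, w, x}.
  p fails at v, so Box p is false at y.

No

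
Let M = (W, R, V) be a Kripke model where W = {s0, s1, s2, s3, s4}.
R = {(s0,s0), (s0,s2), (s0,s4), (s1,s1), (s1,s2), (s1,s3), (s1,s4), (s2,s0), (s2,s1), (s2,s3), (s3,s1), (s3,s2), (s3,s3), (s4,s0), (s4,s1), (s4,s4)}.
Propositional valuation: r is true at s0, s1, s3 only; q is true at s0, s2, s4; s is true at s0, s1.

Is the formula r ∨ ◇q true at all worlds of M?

Yes

Let φ = r ∨ ◇q. Evaluate φ at each world:
  s0 (successors {s0, s2, s4}): φ is true.
  s1 (successors {s1, s2, s3, s4}): φ is true.
  s2 (successors {s0, s1, s3}): φ is true.
  s3 (successors {s1, s2, s3}): φ is true.
  s4 (successors {s0, s1, s4}): φ is true.
For instance, at s0:
  At s0: r is true, ◇q is true, so r ∨ ◇q is true.
    At s0: ◇q requires q at some successor in {s0, s2, s4}.
      q holds at s0, so ◇q is true at s0.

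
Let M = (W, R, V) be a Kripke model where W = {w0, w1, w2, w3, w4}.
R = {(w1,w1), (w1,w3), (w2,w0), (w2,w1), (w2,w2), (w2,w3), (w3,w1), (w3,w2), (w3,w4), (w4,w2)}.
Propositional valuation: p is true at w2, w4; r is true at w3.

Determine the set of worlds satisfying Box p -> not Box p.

w1, w2, w3

Let φ = Box p -> not Box p. Evaluate φ at each world:
  w0 (successors ∅): φ is false.
  w1 (successors {w1, w3}): φ is true.
  w2 (successors {w0, w1, w2, w3}): φ is true.
  w3 (successors {w1, w2, w4}): φ is true.
  w4 (successors {w2}): φ is false.
For instance, at w4:
  At w4: Box p is true, not Box p is false, so Box p -> not Box p is false.
    At w4: Box p requires p at every successor {w2}.
      At w2: p is true.
    So Box p is true at w4.
    At w4: Box p is true, so not Box p is false.
      At w4: Box p requires p at every successor {w2}.
        At w2: p is true.
      So Box p is true at w4.
Satisfying worlds: {w1, w2, w3}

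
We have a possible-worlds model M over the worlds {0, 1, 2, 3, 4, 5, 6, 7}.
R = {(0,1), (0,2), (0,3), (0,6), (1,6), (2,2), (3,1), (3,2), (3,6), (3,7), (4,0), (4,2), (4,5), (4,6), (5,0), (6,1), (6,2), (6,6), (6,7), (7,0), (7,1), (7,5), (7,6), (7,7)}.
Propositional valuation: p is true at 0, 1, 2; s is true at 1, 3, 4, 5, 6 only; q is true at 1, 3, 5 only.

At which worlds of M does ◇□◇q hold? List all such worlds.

Let φ = ◇□◇q. Evaluate φ at each world:
  0 (successors {1, 2, 3, 6}): φ is true.
  1 (successors {6}): φ is false.
  2 (successors {2}): φ is false.
  3 (successors {1, 2, 6, 7}): φ is true.
  4 (successors {0, 2, 5, 6}): φ is true.
  5 (successors {0}): φ is false.
  6 (successors {1, 2, 6, 7}): φ is true.
  7 (successors {0, 1, 5, 6, 7}): φ is true.
For instance, at 3:
  At 3: ◇□◇q requires □◇q at some successor in {1, 2, 6, 7}.
    □◇q holds at 1, so ◇□◇q is true at 3.
      At 1: □◇q requires ◇q at every successor {6}.
        At 6: ◇q is true.
      So □◇q is true at 1.
Satisfying worlds: {0, 3, 4, 6, 7}

0, 3, 4, 6, 7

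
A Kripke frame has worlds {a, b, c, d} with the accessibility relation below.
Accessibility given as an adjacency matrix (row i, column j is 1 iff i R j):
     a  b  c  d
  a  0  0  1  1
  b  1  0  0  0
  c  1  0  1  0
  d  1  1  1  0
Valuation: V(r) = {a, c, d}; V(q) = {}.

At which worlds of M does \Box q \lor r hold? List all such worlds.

a, c, d

Let φ = \Box q \lor r. Evaluate φ at each world:
  a (successors {c, d}): φ is true.
  b (successors {a}): φ is false.
  c (successors {a, c}): φ is true.
  d (successors {a, b, c}): φ is true.
For instance, at d:
  At d: \Box q is false, r is true, so \Box q \lor r is true.
    At d: \Box q requires q at every successor {a, b, c}.
      q fails at a, so \Box q is false at d.
Satisfying worlds: {a, c, d}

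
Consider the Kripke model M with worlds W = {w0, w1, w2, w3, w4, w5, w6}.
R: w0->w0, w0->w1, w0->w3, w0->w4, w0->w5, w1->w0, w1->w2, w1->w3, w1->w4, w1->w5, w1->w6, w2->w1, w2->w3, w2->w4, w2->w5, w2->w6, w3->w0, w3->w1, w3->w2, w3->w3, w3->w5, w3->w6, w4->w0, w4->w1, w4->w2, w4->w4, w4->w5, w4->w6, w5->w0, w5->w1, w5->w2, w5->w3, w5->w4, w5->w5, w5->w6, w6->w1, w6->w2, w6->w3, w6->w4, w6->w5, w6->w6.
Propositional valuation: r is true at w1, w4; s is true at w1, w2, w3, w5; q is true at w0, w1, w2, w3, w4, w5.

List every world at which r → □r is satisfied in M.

w0, w2, w3, w5, w6

Let φ = r → □r. Evaluate φ at each world:
  w0 (successors {w0, w1, w3, w4, w5}): φ is true.
  w1 (successors {w0, w2, w3, w4, w5, w6}): φ is false.
  w2 (successors {w1, w3, w4, w5, w6}): φ is true.
  w3 (successors {w0, w1, w2, w3, w5, w6}): φ is true.
  w4 (successors {w0, w1, w2, w4, w5, w6}): φ is false.
  w5 (successors {w0, w1, w2, w3, w4, w5, w6}): φ is true.
  w6 (successors {w1, w2, w3, w4, w5, w6}): φ is true.
For instance, at w1:
  At w1: r is true, □r is false, so r → □r is false.
    At w1: □r requires r at every successor {w0, w2, w3, w4, w5, w6}.
      r fails at w0, so □r is false at w1.
Satisfying worlds: {w0, w2, w3, w5, w6}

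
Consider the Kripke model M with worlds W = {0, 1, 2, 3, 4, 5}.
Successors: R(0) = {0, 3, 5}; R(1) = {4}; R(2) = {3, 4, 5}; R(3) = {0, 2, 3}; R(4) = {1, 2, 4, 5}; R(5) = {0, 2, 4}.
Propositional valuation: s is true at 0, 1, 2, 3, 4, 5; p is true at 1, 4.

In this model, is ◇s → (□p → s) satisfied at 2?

Recall that □ψ holds at a world iff ψ holds at every accessible world, and ◇ψ holds iff ψ holds at some accessible world.
At 2: ◇s is true, □p → s is true, so ◇s → (□p → s) is true.
  At 2: ◇s requires s at some successor in {3, 4, 5}.
    s holds at 3, so ◇s is true at 2.
  At 2: □p is false, s is true, so □p → s is true.
    At 2: □p requires p at every successor {3, 4, 5}.
      p fails at 3, so □p is false at 2.

Yes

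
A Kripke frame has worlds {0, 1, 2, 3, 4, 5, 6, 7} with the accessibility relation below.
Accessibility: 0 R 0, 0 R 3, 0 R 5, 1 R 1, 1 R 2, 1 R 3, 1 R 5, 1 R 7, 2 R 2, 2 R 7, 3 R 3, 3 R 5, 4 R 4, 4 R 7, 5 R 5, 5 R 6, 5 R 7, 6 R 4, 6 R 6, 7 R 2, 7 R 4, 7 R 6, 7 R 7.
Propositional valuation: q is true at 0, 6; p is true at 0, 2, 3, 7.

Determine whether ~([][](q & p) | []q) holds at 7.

Recall that []ψ holds at a world iff ψ holds at every accessible world, and <>ψ holds iff ψ holds at some accessible world.
At 7: [][](q & p) | []q is false, so ~([][](q & p) | []q) is true.
  At 7: [][](q & p) is false, []q is false, so [][](q & p) | []q is false.
    At 7: [][](q & p) requires [](q & p) at every successor {2, 4, 6, 7}.
      [](q & p) fails at 2, so [][](q & p) is false at 7.
    At 7: []q requires q at every successor {2, 4, 6, 7}.
      q fails at 2, so []q is false at 7.

Yes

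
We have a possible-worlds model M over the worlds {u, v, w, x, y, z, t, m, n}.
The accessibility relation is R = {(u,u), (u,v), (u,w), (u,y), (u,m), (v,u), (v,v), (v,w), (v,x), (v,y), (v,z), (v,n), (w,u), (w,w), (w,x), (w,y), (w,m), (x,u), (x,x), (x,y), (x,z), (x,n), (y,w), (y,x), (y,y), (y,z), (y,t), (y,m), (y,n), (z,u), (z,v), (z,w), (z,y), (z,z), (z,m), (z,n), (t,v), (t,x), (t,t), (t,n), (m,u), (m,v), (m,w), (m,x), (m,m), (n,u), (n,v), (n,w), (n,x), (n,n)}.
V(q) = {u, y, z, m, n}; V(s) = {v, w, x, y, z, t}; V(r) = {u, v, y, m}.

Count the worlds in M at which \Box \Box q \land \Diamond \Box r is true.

Recall that \Box ψ holds at a world iff ψ holds at every accessible world, and \Diamond ψ holds iff ψ holds at some accessible world.
Let φ = \Box \Box q \land \Diamond \Box r. Evaluate φ at each world:
  u (successors {u, v, w, y, m}): φ is false.
  v (successors {u, v, w, x, y, z, n}): φ is false.
  w (successors {u, w, x, y, m}): φ is false.
  x (successors {u, x, y, z, n}): φ is false.
  y (successors {w, x, y, z, t, m, n}): φ is false.
  z (successors {u, v, w, y, z, m, n}): φ is false.
  t (successors {v, x, t, n}): φ is false.
  m (successors {u, v, w, x, m}): φ is false.
  n (successors {u, v, w, x, n}): φ is false.
For instance, at y:
  At y: \Box \Box q is false, \Diamond \Box r is false, so \Box \Box q \land \Diamond \Box r is false.
    At y: \Box \Box q requires \Box q at every successor {w, x, y, z, t, m, n}.
      \Box q fails at w, so \Box \Box q is false at y.
    At y: \Diamond \Box r requires \Box r at some successor in {w, x, y, z, t, m, n}.
      At w: \Box r is false.
      At x: \Box r is false.
      At y: \Box r is false.
      At z: \Box r is false.
      At t: \Box r is false.
      At m: \Box r is false.
      At n: \Box r is false.
    So \Diamond \Box r is false at y.
Satisfying worlds: none.

0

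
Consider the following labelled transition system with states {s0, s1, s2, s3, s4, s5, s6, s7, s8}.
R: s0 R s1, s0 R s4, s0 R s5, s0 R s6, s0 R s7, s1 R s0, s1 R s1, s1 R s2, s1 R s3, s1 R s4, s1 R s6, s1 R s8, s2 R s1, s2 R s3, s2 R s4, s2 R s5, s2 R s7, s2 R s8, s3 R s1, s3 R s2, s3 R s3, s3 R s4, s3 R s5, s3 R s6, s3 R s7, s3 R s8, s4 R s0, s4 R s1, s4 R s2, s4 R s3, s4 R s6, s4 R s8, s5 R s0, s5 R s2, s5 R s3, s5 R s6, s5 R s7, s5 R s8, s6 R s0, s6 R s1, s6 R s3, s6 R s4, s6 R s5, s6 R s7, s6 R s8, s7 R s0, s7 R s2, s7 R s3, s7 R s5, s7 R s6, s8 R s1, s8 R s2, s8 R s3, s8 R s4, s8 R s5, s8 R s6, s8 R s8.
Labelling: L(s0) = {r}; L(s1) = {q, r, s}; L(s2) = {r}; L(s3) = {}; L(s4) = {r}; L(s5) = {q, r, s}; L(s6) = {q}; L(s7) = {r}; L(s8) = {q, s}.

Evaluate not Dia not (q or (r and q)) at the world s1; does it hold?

Recall that Dia ψ holds at a world iff ψ holds at some accessible world.
At s1: Dia not (q or (r and q)) is true, so not Dia not (q or (r and q)) is false.
  At s1: Dia not (q or (r and q)) requires not (q or (r and q)) at some successor in {s0, s1, s2, s3, s4, s6, s8}.
    not (q or (r and q)) holds at s0, so Dia not (q or (r and q)) is true at s1.

No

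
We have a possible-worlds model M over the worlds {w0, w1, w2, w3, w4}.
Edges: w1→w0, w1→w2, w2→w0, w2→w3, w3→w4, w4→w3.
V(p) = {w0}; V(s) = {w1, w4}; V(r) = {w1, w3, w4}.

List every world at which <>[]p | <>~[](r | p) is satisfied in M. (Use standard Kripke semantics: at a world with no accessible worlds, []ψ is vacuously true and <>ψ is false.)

w1, w2

Let φ = <>[]p | <>~[](r | p). Evaluate φ at each world:
  w0 (successors ∅): φ is false.
  w1 (successors {w0, w2}): φ is true.
  w2 (successors {w0, w3}): φ is true.
  w3 (successors {w4}): φ is false.
  w4 (successors {w3}): φ is false.
For instance, at w3:
  At w3: <>[]p is false, <>~[](r | p) is false, so <>[]p | <>~[](r | p) is false.
    At w3: <>[]p requires []p at some successor in {w4}.
      At w4: []p is false.
    So <>[]p is false at w3.
    At w3: <>~[](r | p) requires ~[](r | p) at some successor in {w4}.
      At w4: ~[](r | p) is false.
    So <>~[](r | p) is false at w3.
Satisfying worlds: {w1, w2}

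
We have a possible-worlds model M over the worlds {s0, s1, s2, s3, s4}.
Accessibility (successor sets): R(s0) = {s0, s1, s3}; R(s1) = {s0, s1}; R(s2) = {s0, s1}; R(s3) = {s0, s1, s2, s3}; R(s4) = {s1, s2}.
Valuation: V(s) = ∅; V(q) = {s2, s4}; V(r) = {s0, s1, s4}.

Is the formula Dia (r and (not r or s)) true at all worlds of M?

No

Recall that Dia ψ holds at a world iff ψ holds at some accessible world.
Let φ = Dia (r and (not r or s)). Evaluate φ at each world:
  s0 (successors {s0, s1, s3}): φ is false.
  s1 (successors {s0, s1}): φ is false.
  s2 (successors {s0, s1}): φ is false.
  s3 (successors {s0, s1, s2, s3}): φ is false.
  s4 (successors {s1, s2}): φ is false.
Detail at s0 (counterexample):
  At s0: Dia (r and (not r or s)) requires r and (not r or s) at some successor in {s0, s1, s3}.
    At s0: r and (not r or s) is false.
    At s1: r and (not r or s) is false.
    At s3: r and (not r or s) is false.
  So Dia (r and (not r or s)) is false at s0.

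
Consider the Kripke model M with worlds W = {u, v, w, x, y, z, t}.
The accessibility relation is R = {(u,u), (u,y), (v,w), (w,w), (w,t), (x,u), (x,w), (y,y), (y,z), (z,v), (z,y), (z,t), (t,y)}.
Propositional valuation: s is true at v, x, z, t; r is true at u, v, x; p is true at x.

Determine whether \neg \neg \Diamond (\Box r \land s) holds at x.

Recall that \Box ψ holds at a world iff ψ holds at every accessible world, and \Diamond ψ holds iff ψ holds at some accessible world.
At x: \neg \Diamond (\Box r \land s) is true, so \neg \neg \Diamond (\Box r \land s) is false.
  At x: \Diamond (\Box r \land s) is false, so \neg \Diamond (\Box r \land s) is true.
    At x: \Diamond (\Box r \land s) requires \Box r \land s at some successor in {u, w}.
      At u: \Box r \land s is false.
      At w: \Box r \land s is false.
    So \Diamond (\Box r \land s) is false at x.

No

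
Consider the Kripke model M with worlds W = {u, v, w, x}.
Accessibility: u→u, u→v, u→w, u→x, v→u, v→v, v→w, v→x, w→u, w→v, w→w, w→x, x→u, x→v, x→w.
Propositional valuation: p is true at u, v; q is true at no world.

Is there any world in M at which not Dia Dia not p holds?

Let φ = not Dia Dia not p. Evaluate φ at each world:
  u (successors {u, v, w, x}): φ is false.
  v (successors {u, v, w, x}): φ is false.
  w (successors {u, v, w, x}): φ is false.
  x (successors {u, v, w}): φ is false.
For instance, at x:
  At x: Dia Dia not p is true, so not Dia Dia not p is false.
    At x: Dia Dia not p requires Dia not p at some successor in {u, v, w}.
      Dia not p holds at u, so Dia Dia not p is true at x.

No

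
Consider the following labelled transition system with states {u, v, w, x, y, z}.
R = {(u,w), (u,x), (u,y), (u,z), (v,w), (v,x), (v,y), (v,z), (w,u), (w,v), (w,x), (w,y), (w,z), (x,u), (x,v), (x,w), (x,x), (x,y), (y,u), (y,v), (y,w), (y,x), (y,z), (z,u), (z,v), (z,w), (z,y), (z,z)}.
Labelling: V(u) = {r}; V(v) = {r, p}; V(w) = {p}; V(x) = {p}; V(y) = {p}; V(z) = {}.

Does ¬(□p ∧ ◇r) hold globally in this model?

Yes

Let φ = ¬(□p ∧ ◇r). Evaluate φ at each world:
  u (successors {w, x, y, z}): φ is true.
  v (successors {w, x, y, z}): φ is true.
  w (successors {u, v, x, y, z}): φ is true.
  x (successors {u, v, w, x, y}): φ is true.
  y (successors {u, v, w, x, z}): φ is true.
  z (successors {u, v, w, y, z}): φ is true.
For instance, at u:
  At u: □p ∧ ◇r is false, so ¬(□p ∧ ◇r) is true.
    At u: □p is false, ◇r is false, so □p ∧ ◇r is false.
      At u: □p requires p at every successor {w, x, y, z}.
        p fails at z, so □p is false at u.
      At u: ◇r requires r at some successor in {w, x, y, z}.
        At w: r is false.
        At x: r is false.
        At y: r is false.
        At z: r is false.
      So ◇r is false at u.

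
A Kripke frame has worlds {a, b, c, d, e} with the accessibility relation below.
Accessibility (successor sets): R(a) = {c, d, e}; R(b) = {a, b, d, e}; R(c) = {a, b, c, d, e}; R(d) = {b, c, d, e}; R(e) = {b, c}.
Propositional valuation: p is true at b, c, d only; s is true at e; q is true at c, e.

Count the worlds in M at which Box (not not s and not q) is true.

Let φ = Box (not not s and not q). Evaluate φ at each world:
  a (successors {c, d, e}): φ is false.
  b (successors {a, b, d, e}): φ is false.
  c (successors {a, b, c, d, e}): φ is false.
  d (successors {b, c, d, e}): φ is false.
  e (successors {b, c}): φ is false.
For instance, at a:
  At a: Box (not not s and not q) requires not not s and not q at every successor {c, d, e}.
    not not s and not q fails at c, so Box (not not s and not q) is false at a.
Satisfying worlds: none.

0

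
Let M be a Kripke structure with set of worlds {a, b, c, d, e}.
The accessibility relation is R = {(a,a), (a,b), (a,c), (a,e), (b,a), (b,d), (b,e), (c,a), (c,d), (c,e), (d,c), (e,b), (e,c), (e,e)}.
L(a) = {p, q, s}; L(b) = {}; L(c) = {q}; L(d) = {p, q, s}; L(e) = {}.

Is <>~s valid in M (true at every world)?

Yes

Let φ = <>~s. Evaluate φ at each world:
  a (successors {a, b, c, e}): φ is true.
  b (successors {a, d, e}): φ is true.
  c (successors {a, d, e}): φ is true.
  d (successors {c}): φ is true.
  e (successors {b, c, e}): φ is true.
For instance, at e:
  At e: <>~s requires ~s at some successor in {b, c, e}.
    ~s holds at b, so <>~s is true at e.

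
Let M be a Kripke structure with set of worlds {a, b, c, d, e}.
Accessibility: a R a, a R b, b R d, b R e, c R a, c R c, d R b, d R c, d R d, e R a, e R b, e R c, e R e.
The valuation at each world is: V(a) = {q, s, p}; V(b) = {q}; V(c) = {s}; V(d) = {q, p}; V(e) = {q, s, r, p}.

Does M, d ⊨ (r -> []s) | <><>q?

At d: r -> []s is true, <><>q is true, so (r -> []s) | <><>q is true.
  At d: r is false, []s is false, so r -> []s is true.
    At d: []s requires s at every successor {b, c, d}.
      s fails at b, so []s is false at d.
  At d: <><>q requires <>q at some successor in {b, c, d}.
    <>q holds at b, so <><>q is true at d.
      At b: <>q requires q at some successor in {d, e}.
        q holds at d, so <>q is true at b.

Yes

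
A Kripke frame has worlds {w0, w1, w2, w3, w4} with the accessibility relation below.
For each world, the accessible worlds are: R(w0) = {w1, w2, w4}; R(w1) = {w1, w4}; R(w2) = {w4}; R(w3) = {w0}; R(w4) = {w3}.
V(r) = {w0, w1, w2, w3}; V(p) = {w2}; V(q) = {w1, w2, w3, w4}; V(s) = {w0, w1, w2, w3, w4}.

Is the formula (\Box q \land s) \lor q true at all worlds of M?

Let φ = (\Box q \land s) \lor q. Evaluate φ at each world:
  w0 (successors {w1, w2, w4}): φ is true.
  w1 (successors {w1, w4}): φ is true.
  w2 (successors {w4}): φ is true.
  w3 (successors {w0}): φ is true.
  w4 (successors {w3}): φ is true.
For instance, at w3:
  At w3: \Box q \land s is false, q is true, so (\Box q \land s) \lor q is true.
    At w3: \Box q is false, s is true, so \Box q \land s is false.
      At w3: \Box q requires q at every successor {w0}.
        q fails at w0, so \Box q is false at w3.

Yes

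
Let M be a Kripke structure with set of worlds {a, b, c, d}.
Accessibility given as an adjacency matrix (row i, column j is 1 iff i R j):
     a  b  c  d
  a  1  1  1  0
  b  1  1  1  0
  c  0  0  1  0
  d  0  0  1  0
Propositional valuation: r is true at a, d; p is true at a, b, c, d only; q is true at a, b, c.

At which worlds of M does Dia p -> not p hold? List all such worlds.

Recall that Dia ψ holds at a world iff ψ holds at some accessible world.
Let φ = Dia p -> not p. Evaluate φ at each world:
  a (successors {a, b, c}): φ is false.
  b (successors {a, b, c}): φ is false.
  c (successors {c}): φ is false.
  d (successors {c}): φ is false.
For instance, at a:
  At a: Dia p is true, not p is false, so Dia p -> not p is false.
    At a: Dia p requires p at some successor in {a, b, c}.
      p holds at a, so Dia p is true at a.
Satisfying worlds: none.

none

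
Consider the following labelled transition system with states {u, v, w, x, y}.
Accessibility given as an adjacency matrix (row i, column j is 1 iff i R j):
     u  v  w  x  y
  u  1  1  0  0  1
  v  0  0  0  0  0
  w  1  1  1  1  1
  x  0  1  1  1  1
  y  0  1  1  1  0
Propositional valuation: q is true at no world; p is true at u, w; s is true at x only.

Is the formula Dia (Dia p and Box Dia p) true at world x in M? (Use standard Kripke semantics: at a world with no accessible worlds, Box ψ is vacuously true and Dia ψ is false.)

At x: Dia (Dia p and Box Dia p) requires Dia p and Box Dia p at some successor in {v, w, x, y}.
  At v: Dia p and Box Dia p is false.
  At w: Dia p and Box Dia p is false.
  At x: Dia p and Box Dia p is false.
  At y: Dia p and Box Dia p is false.
So Dia (Dia p and Box Dia p) is false at x.

No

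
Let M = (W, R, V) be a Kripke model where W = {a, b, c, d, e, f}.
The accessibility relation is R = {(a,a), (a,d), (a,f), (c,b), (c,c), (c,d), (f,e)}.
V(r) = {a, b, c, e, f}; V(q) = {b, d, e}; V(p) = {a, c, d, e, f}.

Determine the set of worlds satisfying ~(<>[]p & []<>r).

Let φ = ~(<>[]p & []<>r). Evaluate φ at each world:
  a (successors {a, d, f}): φ is true.
  b (successors ∅): φ is true.
  c (successors {b, c, d}): φ is true.
  d (successors ∅): φ is true.
  e (successors ∅): φ is true.
  f (successors {e}): φ is true.
For instance, at c:
  At c: <>[]p & []<>r is false, so ~(<>[]p & []<>r) is true.
    At c: <>[]p is true, []<>r is false, so <>[]p & []<>r is false.
      At c: <>[]p requires []p at some successor in {b, c, d}.
        []p holds at b, so <>[]p is true at c.
      At c: []<>r requires <>r at every successor {b, c, d}.
        <>r fails at b, so []<>r is false at c.
Satisfying worlds: {a, b, c, d, e, f}

a, b, c, d, e, f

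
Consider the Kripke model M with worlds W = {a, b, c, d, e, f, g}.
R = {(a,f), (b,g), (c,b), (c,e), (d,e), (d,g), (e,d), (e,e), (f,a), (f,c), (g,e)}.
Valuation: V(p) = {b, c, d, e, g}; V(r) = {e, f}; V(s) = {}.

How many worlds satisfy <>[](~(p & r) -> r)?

3

Recall that []ψ holds at a world iff ψ holds at every accessible world, and <>ψ holds iff ψ holds at some accessible world.
Let φ = <>[](~(p & r) -> r). Evaluate φ at each world:
  a (successors {f}): φ is false.
  b (successors {g}): φ is true.
  c (successors {b, e}): φ is false.
  d (successors {e, g}): φ is true.
  e (successors {d, e}): φ is false.
  f (successors {a, c}): φ is true.
  g (successors {e}): φ is false.
For instance, at e:
  At e: <>[](~(p & r) -> r) requires [](~(p & r) -> r) at some successor in {d, e}.
    At d: [](~(p & r) -> r) is false.
    At e: [](~(p & r) -> r) is false.
  So <>[](~(p & r) -> r) is false at e.
Satisfying worlds: {b, d, f}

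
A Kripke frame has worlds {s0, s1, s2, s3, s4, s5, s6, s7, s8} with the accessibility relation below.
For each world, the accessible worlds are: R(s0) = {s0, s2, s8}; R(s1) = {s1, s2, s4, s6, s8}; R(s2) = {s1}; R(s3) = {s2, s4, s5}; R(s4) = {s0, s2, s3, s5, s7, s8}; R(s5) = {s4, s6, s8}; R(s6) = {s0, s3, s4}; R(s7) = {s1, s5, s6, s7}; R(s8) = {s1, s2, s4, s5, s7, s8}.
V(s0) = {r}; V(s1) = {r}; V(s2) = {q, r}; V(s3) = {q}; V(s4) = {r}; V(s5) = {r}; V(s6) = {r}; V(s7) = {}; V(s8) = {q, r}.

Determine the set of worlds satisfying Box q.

none

Let φ = Box q. Evaluate φ at each world:
  s0 (successors {s0, s2, s8}): φ is false.
  s1 (successors {s1, s2, s4, s6, s8}): φ is false.
  s2 (successors {s1}): φ is false.
  s3 (successors {s2, s4, s5}): φ is false.
  s4 (successors {s0, s2, s3, s5, s7, s8}): φ is false.
  s5 (successors {s4, s6, s8}): φ is false.
  s6 (successors {s0, s3, s4}): φ is false.
  s7 (successors {s1, s5, s6, s7}): φ is false.
  s8 (successors {s1, s2, s4, s5, s7, s8}): φ is false.
For instance, at s5:
  At s5: Box q requires q at every successor {s4, s6, s8}.
    q fails at s4, so Box q is false at s5.
Satisfying worlds: none.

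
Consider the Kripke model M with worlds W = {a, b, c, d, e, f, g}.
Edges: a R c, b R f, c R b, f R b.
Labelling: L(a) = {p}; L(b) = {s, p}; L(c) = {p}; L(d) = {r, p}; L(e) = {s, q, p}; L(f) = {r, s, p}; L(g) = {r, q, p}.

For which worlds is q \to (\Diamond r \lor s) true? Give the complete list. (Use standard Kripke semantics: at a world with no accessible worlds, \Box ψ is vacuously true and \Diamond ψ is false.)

a, b, c, d, e, f

Let φ = q \to (\Diamond r \lor s). Evaluate φ at each world:
  a (successors {c}): φ is true.
  b (successors {f}): φ is true.
  c (successors {b}): φ is true.
  d (successors ∅): φ is true.
  e (successors ∅): φ is true.
  f (successors {b}): φ is true.
  g (successors ∅): φ is false.
For instance, at b:
  At b: q is false, \Diamond r \lor s is true, so q \to (\Diamond r \lor s) is true.
    At b: \Diamond r is true, s is true, so \Diamond r \lor s is true.
      At b: \Diamond r requires r at some successor in {f}.
        r holds at f, so \Diamond r is true at b.
Satisfying worlds: {a, b, c, d, e, f}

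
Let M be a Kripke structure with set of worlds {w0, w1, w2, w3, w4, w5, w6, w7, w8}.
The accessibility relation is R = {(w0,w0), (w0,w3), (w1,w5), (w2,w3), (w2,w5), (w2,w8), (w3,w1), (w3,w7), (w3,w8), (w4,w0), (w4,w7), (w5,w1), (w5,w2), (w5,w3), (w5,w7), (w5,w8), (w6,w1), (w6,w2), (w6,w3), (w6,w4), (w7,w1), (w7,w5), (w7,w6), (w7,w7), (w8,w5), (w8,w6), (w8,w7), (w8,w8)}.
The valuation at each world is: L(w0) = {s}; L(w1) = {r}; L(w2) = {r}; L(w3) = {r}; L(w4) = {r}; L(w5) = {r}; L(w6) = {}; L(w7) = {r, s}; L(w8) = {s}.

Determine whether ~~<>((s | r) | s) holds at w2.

Recall that <>ψ holds at a world iff ψ holds at some accessible world.
At w2: ~<>((s | r) | s) is false, so ~~<>((s | r) | s) is true.
  At w2: <>((s | r) | s) is true, so ~<>((s | r) | s) is false.
    At w2: <>((s | r) | s) requires (s | r) | s at some successor in {w3, w5, w8}.
      (s | r) | s holds at w3, so <>((s | r) | s) is true at w2.

Yes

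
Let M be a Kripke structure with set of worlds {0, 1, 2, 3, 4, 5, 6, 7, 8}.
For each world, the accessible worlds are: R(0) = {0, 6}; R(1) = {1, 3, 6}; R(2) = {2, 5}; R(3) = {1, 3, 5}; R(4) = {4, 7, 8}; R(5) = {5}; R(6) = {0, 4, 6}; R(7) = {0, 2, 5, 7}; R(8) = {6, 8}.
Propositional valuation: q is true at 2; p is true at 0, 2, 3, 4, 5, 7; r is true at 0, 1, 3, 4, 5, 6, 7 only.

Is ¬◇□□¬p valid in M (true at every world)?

Let φ = ¬◇□□¬p. Evaluate φ at each world:
  0 (successors {0, 6}): φ is true.
  1 (successors {1, 3, 6}): φ is true.
  2 (successors {2, 5}): φ is true.
  3 (successors {1, 3, 5}): φ is true.
  4 (successors {4, 7, 8}): φ is true.
  5 (successors {5}): φ is true.
  6 (successors {0, 4, 6}): φ is true.
  7 (successors {0, 2, 5, 7}): φ is true.
  8 (successors {6, 8}): φ is true.
For instance, at 2:
  At 2: ◇□□¬p is false, so ¬◇□□¬p is true.
    At 2: ◇□□¬p requires □□¬p at some successor in {2, 5}.
      At 2: □□¬p is false.
      At 5: □□¬p is false.
    So ◇□□¬p is false at 2.

Yes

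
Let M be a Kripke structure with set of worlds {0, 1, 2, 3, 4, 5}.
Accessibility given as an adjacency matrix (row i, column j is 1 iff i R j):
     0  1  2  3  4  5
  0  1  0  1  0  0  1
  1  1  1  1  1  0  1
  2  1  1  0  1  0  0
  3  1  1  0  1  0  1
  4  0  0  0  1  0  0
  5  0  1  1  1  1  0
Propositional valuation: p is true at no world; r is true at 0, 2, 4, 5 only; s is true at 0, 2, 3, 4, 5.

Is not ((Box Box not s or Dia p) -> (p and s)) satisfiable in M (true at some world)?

Let φ = not ((Box Box not s or Dia p) -> (p and s)). Evaluate φ at each world:
  0 (successors {0, 2, 5}): φ is false.
  1 (successors {0, 1, 2, 3, 5}): φ is false.
  2 (successors {0, 1, 3}): φ is false.
  3 (successors {0, 1, 3, 5}): φ is false.
  4 (successors {3}): φ is false.
  5 (successors {1, 2, 3, 4}): φ is false.
For instance, at 0:
  At 0: (Box Box not s or Dia p) -> (p and s) is true, so not ((Box Box not s or Dia p) -> (p and s)) is false.
    At 0: Box Box not s or Dia p is false, p and s is false, so (Box Box not s or Dia p) -> (p and s) is true.
      At 0: Box Box not s is false, Dia p is false, so Box Box not s or Dia p is false.

No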